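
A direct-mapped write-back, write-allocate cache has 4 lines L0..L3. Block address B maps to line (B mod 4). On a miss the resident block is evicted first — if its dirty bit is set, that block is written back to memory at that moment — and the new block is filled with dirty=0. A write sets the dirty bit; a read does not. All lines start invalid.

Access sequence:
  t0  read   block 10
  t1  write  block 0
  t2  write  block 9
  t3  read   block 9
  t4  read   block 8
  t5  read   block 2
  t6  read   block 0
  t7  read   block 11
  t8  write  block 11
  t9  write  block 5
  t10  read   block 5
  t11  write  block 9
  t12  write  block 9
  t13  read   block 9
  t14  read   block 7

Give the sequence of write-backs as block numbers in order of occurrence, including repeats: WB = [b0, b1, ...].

  0 | R B10 → L2 miss [-]
  1 | W B0 → L0 miss [D]
  2 | W B9 → L1 miss [D]
  3 | R B9 → L1 hit [D]
  4 | R B8 → L0 miss wb→B0 [-]
  5 | R B2 → L2 miss [-]
  6 | R B0 → L0 miss [-]
  7 | R B11 → L3 miss [-]
  8 | W B11 → L3 hit [D]
  9 | W B5 → L1 miss wb→B9 [D]
  10 | R B5 → L1 hit [D]
  11 | W B9 → L1 miss wb→B5 [D]
  12 | W B9 → L1 hit [D]
  13 | R B9 → L1 hit [D]
  14 | R B7 → L3 miss wb→B11 [-]

WB = [0, 9, 5, 11]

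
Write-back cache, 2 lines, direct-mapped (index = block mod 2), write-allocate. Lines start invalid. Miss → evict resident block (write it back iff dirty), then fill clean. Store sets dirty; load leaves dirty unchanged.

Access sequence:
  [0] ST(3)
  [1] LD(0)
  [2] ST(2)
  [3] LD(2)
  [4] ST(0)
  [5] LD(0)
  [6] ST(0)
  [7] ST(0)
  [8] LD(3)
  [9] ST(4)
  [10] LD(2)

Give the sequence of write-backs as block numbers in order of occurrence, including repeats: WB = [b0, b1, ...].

0: W B3 -> L1 miss  d=D]
1: R B0 -> L0 miss  d=-]
2: W B2 -> L0 miss  d=D]
3: R B2 -> L0 hit  d=D]
4: W B0 -> L0 miss wb->B2  d=D]
5: R B0 -> L0 hit  d=D]
6: W B0 -> L0 hit  d=D]
7: W B0 -> L0 hit  d=D]
8: R B3 -> L1 hit  d=D]
9: W B4 -> L0 miss wb->B0  d=D]
10: R B2 -> L0 miss wb->B4  d=-]

WB = [2, 0, 4]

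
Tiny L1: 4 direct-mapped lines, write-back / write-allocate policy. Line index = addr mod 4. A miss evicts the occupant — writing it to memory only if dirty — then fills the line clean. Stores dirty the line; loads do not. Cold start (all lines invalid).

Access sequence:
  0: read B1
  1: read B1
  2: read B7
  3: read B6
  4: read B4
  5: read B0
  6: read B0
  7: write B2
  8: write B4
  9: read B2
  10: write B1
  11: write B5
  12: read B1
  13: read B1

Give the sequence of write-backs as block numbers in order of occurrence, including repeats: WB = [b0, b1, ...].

WB = [1, 5]

0: R B1 → L1 miss [-]
1: R B1 → L1 hit [-]
2: R B7 → L3 miss [-]
3: R B6 → L2 miss [-]
4: R B4 → L0 miss [-]
5: R B0 → L0 miss [-]
6: R B0 → L0 hit [-]
7: W B2 → L2 miss [D]
8: W B4 → L0 miss [D]
9: R B2 → L2 hit [D]
10: W B1 → L1 hit [D]
11: W B5 → L1 miss wb→B1 [D]
12: R B1 → L1 miss wb→B5 [-]
13: R B1 → L1 hit [-]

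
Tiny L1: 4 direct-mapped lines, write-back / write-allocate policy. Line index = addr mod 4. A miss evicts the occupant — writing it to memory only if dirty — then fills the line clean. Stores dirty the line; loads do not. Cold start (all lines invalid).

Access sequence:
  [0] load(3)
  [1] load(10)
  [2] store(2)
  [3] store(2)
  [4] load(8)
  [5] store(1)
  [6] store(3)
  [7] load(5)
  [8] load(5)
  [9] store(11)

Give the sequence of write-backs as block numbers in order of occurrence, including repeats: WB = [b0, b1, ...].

  0 | R B3 → L3 miss [-]
  1 | R B10 → L2 miss [-]
  2 | W B2 → L2 miss [D]
  3 | W B2 → L2 hit [D]
  4 | R B8 → L0 miss [-]
  5 | W B1 → L1 miss [D]
  6 | W B3 → L3 hit [D]
  7 | R B5 → L1 miss wb→B1 [-]
  8 | R B5 → L1 hit [-]
  9 | W B11 → L3 miss wb→B3 [D]

WB = [1, 3]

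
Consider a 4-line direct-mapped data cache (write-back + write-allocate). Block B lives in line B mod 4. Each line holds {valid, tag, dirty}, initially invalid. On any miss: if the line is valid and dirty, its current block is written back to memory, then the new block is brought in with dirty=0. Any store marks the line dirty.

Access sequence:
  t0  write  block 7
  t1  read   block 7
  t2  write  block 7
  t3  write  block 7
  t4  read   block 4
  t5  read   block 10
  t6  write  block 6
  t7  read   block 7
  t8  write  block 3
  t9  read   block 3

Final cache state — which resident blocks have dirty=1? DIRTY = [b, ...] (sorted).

  0 | W B7 → L3 miss [D]
  1 | R B7 → L3 hit [D]
  2 | W B7 → L3 hit [D]
  3 | W B7 → L3 hit [D]
  4 | R B4 → L0 miss [-]
  5 | R B10 → L2 miss [-]
  6 | W B6 → L2 miss [D]
  7 | R B7 → L3 hit [D]
  8 | W B3 → L3 miss wb→B7 [D]
  9 | R B3 → L3 hit [D]

DIRTY = [3, 6]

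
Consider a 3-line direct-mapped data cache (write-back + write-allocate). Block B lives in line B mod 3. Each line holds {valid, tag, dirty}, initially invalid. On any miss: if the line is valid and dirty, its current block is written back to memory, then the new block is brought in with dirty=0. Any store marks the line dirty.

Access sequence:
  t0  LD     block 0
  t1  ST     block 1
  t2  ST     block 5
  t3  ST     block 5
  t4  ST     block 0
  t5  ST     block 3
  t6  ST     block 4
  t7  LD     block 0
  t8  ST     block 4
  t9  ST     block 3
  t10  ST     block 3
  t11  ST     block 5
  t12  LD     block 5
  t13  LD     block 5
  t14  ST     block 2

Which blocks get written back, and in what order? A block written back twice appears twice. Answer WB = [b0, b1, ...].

0: R B0 -> L0 miss  d=-]
1: W B1 -> L1 miss  d=D]
2: W B5 -> L2 miss  d=D]
3: W B5 -> L2 hit  d=D]
4: W B0 -> L0 hit  d=D]
5: W B3 -> L0 miss wb->B0  d=D]
6: W B4 -> L1 miss wb->B1  d=D]
7: R B0 -> L0 miss wb->B3  d=-]
8: W B4 -> L1 hit  d=D]
9: W B3 -> L0 miss  d=D]
10: W B3 -> L0 hit  d=D]
11: W B5 -> L2 hit  d=D]
12: R B5 -> L2 hit  d=D]
13: R B5 -> L2 hit  d=D]
14: W B2 -> L2 miss wb->B5  d=D]

WB = [0, 1, 3, 5]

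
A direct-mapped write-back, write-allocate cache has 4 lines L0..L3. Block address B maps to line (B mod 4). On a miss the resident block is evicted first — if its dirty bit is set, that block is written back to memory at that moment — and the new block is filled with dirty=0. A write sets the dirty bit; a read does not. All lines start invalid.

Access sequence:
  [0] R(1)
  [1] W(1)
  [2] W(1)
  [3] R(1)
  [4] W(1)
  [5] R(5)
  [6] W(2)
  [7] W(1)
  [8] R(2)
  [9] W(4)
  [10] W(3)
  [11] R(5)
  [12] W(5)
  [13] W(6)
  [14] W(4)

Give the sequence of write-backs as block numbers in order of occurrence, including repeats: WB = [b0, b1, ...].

WB = [1, 1, 2]

  0 | R B1 → L1 miss [-]
  1 | W B1 → L1 hit [D]
  2 | W B1 → L1 hit [D]
  3 | R B1 → L1 hit [D]
  4 | W B1 → L1 hit [D]
  5 | R B5 → L1 miss wb→B1 [-]
  6 | W B2 → L2 miss [D]
  7 | W B1 → L1 miss [D]
  8 | R B2 → L2 hit [D]
  9 | W B4 → L0 miss [D]
  10 | W B3 → L3 miss [D]
  11 | R B5 → L1 miss wb→B1 [-]
  12 | W B5 → L1 hit [D]
  13 | W B6 → L2 miss wb→B2 [D]
  14 | W B4 → L0 hit [D]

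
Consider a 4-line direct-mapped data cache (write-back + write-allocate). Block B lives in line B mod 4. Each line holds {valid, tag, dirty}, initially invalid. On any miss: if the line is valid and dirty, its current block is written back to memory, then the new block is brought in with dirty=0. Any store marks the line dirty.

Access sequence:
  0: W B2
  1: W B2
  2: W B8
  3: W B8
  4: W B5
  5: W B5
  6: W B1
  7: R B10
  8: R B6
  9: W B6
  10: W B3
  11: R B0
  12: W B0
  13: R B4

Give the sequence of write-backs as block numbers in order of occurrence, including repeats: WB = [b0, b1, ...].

0: W B2 → L2 miss [D]
1: W B2 → L2 hit [D]
2: W B8 → L0 miss [D]
3: W B8 → L0 hit [D]
4: W B5 → L1 miss [D]
5: W B5 → L1 hit [D]
6: W B1 → L1 miss wb→B5 [D]
7: R B10 → L2 miss wb→B2 [-]
8: R B6 → L2 miss [-]
9: W B6 → L2 hit [D]
10: W B3 → L3 miss [D]
11: R B0 → L0 miss wb→B8 [-]
12: W B0 → L0 hit [D]
13: R B4 → L0 miss wb→B0 [-]

WB = [5, 2, 8, 0]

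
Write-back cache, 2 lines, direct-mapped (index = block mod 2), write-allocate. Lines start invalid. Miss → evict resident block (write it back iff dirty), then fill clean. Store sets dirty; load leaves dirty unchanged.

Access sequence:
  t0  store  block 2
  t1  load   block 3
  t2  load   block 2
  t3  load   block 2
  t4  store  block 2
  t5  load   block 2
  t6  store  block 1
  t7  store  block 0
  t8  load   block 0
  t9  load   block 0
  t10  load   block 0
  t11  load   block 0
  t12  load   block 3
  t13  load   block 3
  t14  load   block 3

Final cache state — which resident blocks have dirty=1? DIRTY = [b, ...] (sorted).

0: W B2 → L0 miss [D]
1: R B3 → L1 miss [-]
2: R B2 → L0 hit [D]
3: R B2 → L0 hit [D]
4: W B2 → L0 hit [D]
5: R B2 → L0 hit [D]
6: W B1 → L1 miss [D]
7: W B0 → L0 miss wb→B2 [D]
8: R B0 → L0 hit [D]
9: R B0 → L0 hit [D]
10: R B0 → L0 hit [D]
11: R B0 → L0 hit [D]
12: R B3 → L1 miss wb→B1 [-]
13: R B3 → L1 hit [-]
14: R B3 → L1 hit [-]

DIRTY = [0]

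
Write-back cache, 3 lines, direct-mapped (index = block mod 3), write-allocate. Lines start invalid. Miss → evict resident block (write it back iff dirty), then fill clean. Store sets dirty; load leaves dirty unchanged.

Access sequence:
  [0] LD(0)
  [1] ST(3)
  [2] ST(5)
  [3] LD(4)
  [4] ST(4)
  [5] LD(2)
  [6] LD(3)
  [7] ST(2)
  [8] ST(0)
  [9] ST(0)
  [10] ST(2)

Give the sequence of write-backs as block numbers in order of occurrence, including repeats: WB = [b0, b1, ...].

WB = [5, 3]

  0 | R B0 → L0 miss [-]
  1 | W B3 → L0 miss [D]
  2 | W B5 → L2 miss [D]
  3 | R B4 → L1 miss [-]
  4 | W B4 → L1 hit [D]
  5 | R B2 → L2 miss wb→B5 [-]
  6 | R B3 → L0 hit [D]
  7 | W B2 → L2 hit [D]
  8 | W B0 → L0 miss wb→B3 [D]
  9 | W B0 → L0 hit [D]
  10 | W B2 → L2 hit [D]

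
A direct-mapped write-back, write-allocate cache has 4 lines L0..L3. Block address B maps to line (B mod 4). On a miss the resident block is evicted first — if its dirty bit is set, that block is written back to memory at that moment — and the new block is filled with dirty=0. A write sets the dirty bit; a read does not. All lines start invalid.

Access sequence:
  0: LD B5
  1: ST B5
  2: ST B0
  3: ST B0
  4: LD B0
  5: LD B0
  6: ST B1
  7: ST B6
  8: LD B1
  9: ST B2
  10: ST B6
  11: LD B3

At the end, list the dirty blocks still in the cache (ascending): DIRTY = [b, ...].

0: R B5 -> L1 miss  d=-]
1: W B5 -> L1 hit  d=D]
2: W B0 -> L0 miss  d=D]
3: W B0 -> L0 hit  d=D]
4: R B0 -> L0 hit  d=D]
5: R B0 -> L0 hit  d=D]
6: W B1 -> L1 miss wb->B5  d=D]
7: W B6 -> L2 miss  d=D]
8: R B1 -> L1 hit  d=D]
9: W B2 -> L2 miss wb->B6  d=D]
10: W B6 -> L2 miss wb->B2  d=D]
11: R B3 -> L3 miss  d=-]

DIRTY = [0, 1, 6]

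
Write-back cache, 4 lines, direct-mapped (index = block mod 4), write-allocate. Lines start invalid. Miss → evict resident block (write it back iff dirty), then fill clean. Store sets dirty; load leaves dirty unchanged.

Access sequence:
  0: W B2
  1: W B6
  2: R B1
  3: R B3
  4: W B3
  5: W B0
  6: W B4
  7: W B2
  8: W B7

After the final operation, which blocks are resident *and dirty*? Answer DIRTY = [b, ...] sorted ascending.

  0 | W B2 → L2 miss [D]
  1 | W B6 → L2 miss wb→B2 [D]
  2 | R B1 → L1 miss [-]
  3 | R B3 → L3 miss [-]
  4 | W B3 → L3 hit [D]
  5 | W B0 → L0 miss [D]
  6 | W B4 → L0 miss wb→B0 [D]
  7 | W B2 → L2 miss wb→B6 [D]
  8 | W B7 → L3 miss wb→B3 [D]

DIRTY = [2, 4, 7]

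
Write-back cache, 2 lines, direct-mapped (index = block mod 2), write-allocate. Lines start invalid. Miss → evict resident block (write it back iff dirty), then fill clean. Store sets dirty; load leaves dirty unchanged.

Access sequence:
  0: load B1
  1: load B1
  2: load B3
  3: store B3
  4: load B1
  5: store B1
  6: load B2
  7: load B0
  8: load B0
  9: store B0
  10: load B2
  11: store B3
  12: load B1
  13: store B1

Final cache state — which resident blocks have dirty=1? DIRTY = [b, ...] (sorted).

0: R B1 → L1 miss [-]
1: R B1 → L1 hit [-]
2: R B3 → L1 miss [-]
3: W B3 → L1 hit [D]
4: R B1 → L1 miss wb→B3 [-]
5: W B1 → L1 hit [D]
6: R B2 → L0 miss [-]
7: R B0 → L0 miss [-]
8: R B0 → L0 hit [-]
9: W B0 → L0 hit [D]
10: R B2 → L0 miss wb→B0 [-]
11: W B3 → L1 miss wb→B1 [D]
12: R B1 → L1 miss wb→B3 [-]
13: W B1 → L1 hit [D]

DIRTY = [1]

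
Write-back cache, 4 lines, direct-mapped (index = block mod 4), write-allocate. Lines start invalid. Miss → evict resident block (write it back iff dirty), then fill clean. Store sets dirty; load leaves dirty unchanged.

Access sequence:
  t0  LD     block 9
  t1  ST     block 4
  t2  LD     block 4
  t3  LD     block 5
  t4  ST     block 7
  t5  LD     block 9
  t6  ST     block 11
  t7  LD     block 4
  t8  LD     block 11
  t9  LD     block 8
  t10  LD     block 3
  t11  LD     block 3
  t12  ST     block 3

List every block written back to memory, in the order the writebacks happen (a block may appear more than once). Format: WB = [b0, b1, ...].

  0 | R B9 → L1 miss [-]
  1 | W B4 → L0 miss [D]
  2 | R B4 → L0 hit [D]
  3 | R B5 → L1 miss [-]
  4 | W B7 → L3 miss [D]
  5 | R B9 → L1 miss [-]
  6 | W B11 → L3 miss wb→B7 [D]
  7 | R B4 → L0 hit [D]
  8 | R B11 → L3 hit [D]
  9 | R B8 → L0 miss wb→B4 [-]
  10 | R B3 → L3 miss wb→B11 [-]
  11 | R B3 → L3 hit [-]
  12 | W B3 → L3 hit [D]

WB = [7, 4, 11]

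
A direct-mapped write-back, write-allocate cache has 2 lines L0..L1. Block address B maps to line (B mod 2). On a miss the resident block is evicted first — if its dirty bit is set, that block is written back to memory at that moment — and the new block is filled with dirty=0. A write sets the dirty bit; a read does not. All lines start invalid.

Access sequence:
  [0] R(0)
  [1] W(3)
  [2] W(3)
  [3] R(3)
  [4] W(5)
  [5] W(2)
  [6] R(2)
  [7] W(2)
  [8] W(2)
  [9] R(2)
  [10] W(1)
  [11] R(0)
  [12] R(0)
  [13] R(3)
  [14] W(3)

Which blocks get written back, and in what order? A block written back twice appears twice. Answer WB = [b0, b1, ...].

WB = [3, 5, 2, 1]

0: R B0 -> L0 miss  d=-]
1: W B3 -> L1 miss  d=D]
2: W B3 -> L1 hit  d=D]
3: R B3 -> L1 hit  d=D]
4: W B5 -> L1 miss wb->B3  d=D]
5: W B2 -> L0 miss  d=D]
6: R B2 -> L0 hit  d=D]
7: W B2 -> L0 hit  d=D]
8: W B2 -> L0 hit  d=D]
9: R B2 -> L0 hit  d=D]
10: W B1 -> L1 miss wb->B5  d=D]
11: R B0 -> L0 miss wb->B2  d=-]
12: R B0 -> L0 hit  d=-]
13: R B3 -> L1 miss wb->B1  d=-]
14: W B3 -> L1 hit  d=D]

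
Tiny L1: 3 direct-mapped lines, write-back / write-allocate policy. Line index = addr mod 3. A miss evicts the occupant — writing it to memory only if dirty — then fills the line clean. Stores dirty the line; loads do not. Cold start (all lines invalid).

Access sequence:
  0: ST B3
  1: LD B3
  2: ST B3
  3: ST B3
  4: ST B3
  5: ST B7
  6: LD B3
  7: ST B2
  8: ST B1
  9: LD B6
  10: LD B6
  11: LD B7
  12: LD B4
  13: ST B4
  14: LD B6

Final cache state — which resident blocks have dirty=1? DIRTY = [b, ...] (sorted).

DIRTY = [2, 4]

0: W B3 -> L0 miss  d=D]
1: R B3 -> L0 hit  d=D]
2: W B3 -> L0 hit  d=D]
3: W B3 -> L0 hit  d=D]
4: W B3 -> L0 hit  d=D]
5: W B7 -> L1 miss  d=D]
6: R B3 -> L0 hit  d=D]
7: W B2 -> L2 miss  d=D]
8: W B1 -> L1 miss wb->B7  d=D]
9: R B6 -> L0 miss wb->B3  d=-]
10: R B6 -> L0 hit  d=-]
11: R B7 -> L1 miss wb->B1  d=-]
12: R B4 -> L1 miss  d=-]
13: W B4 -> L1 hit  d=D]
14: R B6 -> L0 hit  d=-]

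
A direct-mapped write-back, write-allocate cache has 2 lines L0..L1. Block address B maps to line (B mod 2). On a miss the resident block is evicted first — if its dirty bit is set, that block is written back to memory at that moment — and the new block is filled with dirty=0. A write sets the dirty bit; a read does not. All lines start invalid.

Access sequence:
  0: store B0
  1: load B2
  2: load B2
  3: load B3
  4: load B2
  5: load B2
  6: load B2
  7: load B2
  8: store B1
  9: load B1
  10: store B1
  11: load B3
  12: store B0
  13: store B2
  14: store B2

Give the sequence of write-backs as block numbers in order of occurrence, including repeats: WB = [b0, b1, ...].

0: W B0 → L0 miss [D]
1: R B2 → L0 miss wb→B0 [-]
2: R B2 → L0 hit [-]
3: R B3 → L1 miss [-]
4: R B2 → L0 hit [-]
5: R B2 → L0 hit [-]
6: R B2 → L0 hit [-]
7: R B2 → L0 hit [-]
8: W B1 → L1 miss [D]
9: R B1 → L1 hit [D]
10: W B1 → L1 hit [D]
11: R B3 → L1 miss wb→B1 [-]
12: W B0 → L0 miss [D]
13: W B2 → L0 miss wb→B0 [D]
14: W B2 → L0 hit [D]

WB = [0, 1, 0]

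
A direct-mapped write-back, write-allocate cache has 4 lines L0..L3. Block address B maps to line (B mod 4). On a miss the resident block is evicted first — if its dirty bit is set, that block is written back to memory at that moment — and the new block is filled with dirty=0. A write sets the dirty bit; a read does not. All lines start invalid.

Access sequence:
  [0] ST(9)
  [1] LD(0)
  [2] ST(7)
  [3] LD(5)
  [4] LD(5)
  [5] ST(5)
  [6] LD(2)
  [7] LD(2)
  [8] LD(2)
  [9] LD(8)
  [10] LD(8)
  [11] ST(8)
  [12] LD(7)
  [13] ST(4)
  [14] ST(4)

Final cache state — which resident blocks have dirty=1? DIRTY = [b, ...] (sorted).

0: W B9 → L1 miss [D]
1: R B0 → L0 miss [-]
2: W B7 → L3 miss [D]
3: R B5 → L1 miss wb→B9 [-]
4: R B5 → L1 hit [-]
5: W B5 → L1 hit [D]
6: R B2 → L2 miss [-]
7: R B2 → L2 hit [-]
8: R B2 → L2 hit [-]
9: R B8 → L0 miss [-]
10: R B8 → L0 hit [-]
11: W B8 → L0 hit [D]
12: R B7 → L3 hit [D]
13: W B4 → L0 miss wb→B8 [D]
14: W B4 → L0 hit [D]

DIRTY = [4, 5, 7]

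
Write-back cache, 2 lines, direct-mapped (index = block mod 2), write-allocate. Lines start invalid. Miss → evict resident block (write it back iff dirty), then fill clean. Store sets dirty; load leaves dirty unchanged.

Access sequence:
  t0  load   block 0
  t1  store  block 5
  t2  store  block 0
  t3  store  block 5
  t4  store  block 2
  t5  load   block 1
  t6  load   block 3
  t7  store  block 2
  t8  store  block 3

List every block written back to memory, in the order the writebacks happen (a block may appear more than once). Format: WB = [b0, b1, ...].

WB = [0, 5]

0: R B0 → L0 miss [-]
1: W B5 → L1 miss [D]
2: W B0 → L0 hit [D]
3: W B5 → L1 hit [D]
4: W B2 → L0 miss wb→B0 [D]
5: R B1 → L1 miss wb→B5 [-]
6: R B3 → L1 miss [-]
7: W B2 → L0 hit [D]
8: W B3 → L1 hit [D]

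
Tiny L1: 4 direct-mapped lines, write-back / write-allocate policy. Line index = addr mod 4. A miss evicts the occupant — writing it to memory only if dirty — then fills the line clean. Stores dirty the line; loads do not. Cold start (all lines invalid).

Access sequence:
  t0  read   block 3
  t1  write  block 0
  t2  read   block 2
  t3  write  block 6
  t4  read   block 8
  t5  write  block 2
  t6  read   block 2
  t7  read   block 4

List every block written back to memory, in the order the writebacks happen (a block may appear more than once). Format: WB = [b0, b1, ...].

WB = [0, 6]

0: R B3 -> L3 miss  d=-]
1: W B0 -> L0 miss  d=D]
2: R B2 -> L2 miss  d=-]
3: W B6 -> L2 miss  d=D]
4: R B8 -> L0 miss wb->B0  d=-]
5: W B2 -> L2 miss wb->B6  d=D]
6: R B2 -> L2 hit  d=D]
7: R B4 -> L0 miss  d=-]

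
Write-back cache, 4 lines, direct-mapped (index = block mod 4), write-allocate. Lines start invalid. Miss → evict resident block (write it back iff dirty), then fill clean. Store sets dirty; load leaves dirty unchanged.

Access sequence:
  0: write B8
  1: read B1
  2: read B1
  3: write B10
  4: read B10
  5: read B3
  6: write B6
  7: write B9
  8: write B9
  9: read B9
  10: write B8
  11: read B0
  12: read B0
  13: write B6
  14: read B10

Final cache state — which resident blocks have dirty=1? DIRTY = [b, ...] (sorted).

  0 | W B8 → L0 miss [D]
  1 | R B1 → L1 miss [-]
  2 | R B1 → L1 hit [-]
  3 | W B10 → L2 miss [D]
  4 | R B10 → L2 hit [D]
  5 | R B3 → L3 miss [-]
  6 | W B6 → L2 miss wb→B10 [D]
  7 | W B9 → L1 miss [D]
  8 | W B9 → L1 hit [D]
  9 | R B9 → L1 hit [D]
  10 | W B8 → L0 hit [D]
  11 | R B0 → L0 miss wb→B8 [-]
  12 | R B0 → L0 hit [-]
  13 | W B6 → L2 hit [D]
  14 | R B10 → L2 miss wb→B6 [-]

DIRTY = [9]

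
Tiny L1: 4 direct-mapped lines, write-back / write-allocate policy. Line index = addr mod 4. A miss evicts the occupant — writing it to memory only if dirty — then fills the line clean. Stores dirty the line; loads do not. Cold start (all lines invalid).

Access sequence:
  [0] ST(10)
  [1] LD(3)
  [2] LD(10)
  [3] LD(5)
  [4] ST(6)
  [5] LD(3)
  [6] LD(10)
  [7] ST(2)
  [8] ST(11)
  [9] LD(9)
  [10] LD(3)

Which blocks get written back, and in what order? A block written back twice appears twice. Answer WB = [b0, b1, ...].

  0 | W B10 → L2 miss [D]
  1 | R B3 → L3 miss [-]
  2 | R B10 → L2 hit [D]
  3 | R B5 → L1 miss [-]
  4 | W B6 → L2 miss wb→B10 [D]
  5 | R B3 → L3 hit [-]
  6 | R B10 → L2 miss wb→B6 [-]
  7 | W B2 → L2 miss [D]
  8 | W B11 → L3 miss [D]
  9 | R B9 → L1 miss [-]
  10 | R B3 → L3 miss wb→B11 [-]

WB = [10, 6, 11]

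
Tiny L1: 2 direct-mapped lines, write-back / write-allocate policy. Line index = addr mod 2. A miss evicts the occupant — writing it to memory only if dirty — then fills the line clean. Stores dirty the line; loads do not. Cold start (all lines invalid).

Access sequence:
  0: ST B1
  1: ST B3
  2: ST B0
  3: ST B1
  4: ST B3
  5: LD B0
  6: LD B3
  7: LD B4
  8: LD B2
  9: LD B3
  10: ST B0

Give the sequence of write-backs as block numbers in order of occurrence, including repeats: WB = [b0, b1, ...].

WB = [1, 3, 1, 0]

  0 | W B1 → L1 miss [D]
  1 | W B3 → L1 miss wb→B1 [D]
  2 | W B0 → L0 miss [D]
  3 | W B1 → L1 miss wb→B3 [D]
  4 | W B3 → L1 miss wb→B1 [D]
  5 | R B0 → L0 hit [D]
  6 | R B3 → L1 hit [D]
  7 | R B4 → L0 miss wb→B0 [-]
  8 | R B2 → L0 miss [-]
  9 | R B3 → L1 hit [D]
  10 | W B0 → L0 miss [D]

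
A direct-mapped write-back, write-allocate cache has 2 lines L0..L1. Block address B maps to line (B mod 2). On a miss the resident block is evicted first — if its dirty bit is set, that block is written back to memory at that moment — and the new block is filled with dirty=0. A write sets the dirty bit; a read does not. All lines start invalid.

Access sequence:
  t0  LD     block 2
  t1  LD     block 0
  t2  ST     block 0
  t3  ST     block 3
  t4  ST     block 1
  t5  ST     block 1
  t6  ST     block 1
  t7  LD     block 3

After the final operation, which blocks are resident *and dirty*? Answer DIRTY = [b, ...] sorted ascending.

DIRTY = [0]

0: R B2 → L0 miss [-]
1: R B0 → L0 miss [-]
2: W B0 → L0 hit [D]
3: W B3 → L1 miss [D]
4: W B1 → L1 miss wb→B3 [D]
5: W B1 → L1 hit [D]
6: W B1 → L1 hit [D]
7: R B3 → L1 miss wb→B1 [-]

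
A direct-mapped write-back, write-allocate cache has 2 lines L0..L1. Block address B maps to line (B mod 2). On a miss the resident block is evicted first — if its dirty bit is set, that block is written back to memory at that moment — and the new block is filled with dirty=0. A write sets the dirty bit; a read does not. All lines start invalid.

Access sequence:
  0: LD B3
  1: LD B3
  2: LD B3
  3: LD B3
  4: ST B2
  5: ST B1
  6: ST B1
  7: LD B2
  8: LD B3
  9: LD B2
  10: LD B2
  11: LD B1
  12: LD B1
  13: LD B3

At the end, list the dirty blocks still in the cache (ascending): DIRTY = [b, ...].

0: R B3 -> L1 miss  d=-]
1: R B3 -> L1 hit  d=-]
2: R B3 -> L1 hit  d=-]
3: R B3 -> L1 hit  d=-]
4: W B2 -> L0 miss  d=D]
5: W B1 -> L1 miss  d=D]
6: W B1 -> L1 hit  d=D]
7: R B2 -> L0 hit  d=D]
8: R B3 -> L1 miss wb->B1  d=-]
9: R B2 -> L0 hit  d=D]
10: R B2 -> L0 hit  d=D]
11: R B1 -> L1 miss  d=-]
12: R B1 -> L1 hit  d=-]
13: R B3 -> L1 miss  d=-]

DIRTY = [2]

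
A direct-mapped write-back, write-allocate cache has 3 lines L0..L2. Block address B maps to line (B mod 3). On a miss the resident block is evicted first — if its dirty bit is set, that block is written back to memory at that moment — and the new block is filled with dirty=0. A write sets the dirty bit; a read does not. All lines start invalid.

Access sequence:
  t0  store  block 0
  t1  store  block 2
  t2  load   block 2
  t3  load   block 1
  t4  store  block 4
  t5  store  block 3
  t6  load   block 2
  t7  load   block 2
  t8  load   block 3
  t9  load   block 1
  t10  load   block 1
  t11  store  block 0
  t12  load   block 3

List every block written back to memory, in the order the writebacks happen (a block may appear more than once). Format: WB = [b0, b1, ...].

0: W B0 -> L0 miss  d=D]
1: W B2 -> L2 miss  d=D]
2: R B2 -> L2 hit  d=D]
3: R B1 -> L1 miss  d=-]
4: W B4 -> L1 miss  d=D]
5: W B3 -> L0 miss wb->B0  d=D]
6: R B2 -> L2 hit  d=D]
7: R B2 -> L2 hit  d=D]
8: R B3 -> L0 hit  d=D]
9: R B1 -> L1 miss wb->B4  d=-]
10: R B1 -> L1 hit  d=-]
11: W B0 -> L0 miss wb->B3  d=D]
12: R B3 -> L0 miss wb->B0  d=-]

WB = [0, 4, 3, 0]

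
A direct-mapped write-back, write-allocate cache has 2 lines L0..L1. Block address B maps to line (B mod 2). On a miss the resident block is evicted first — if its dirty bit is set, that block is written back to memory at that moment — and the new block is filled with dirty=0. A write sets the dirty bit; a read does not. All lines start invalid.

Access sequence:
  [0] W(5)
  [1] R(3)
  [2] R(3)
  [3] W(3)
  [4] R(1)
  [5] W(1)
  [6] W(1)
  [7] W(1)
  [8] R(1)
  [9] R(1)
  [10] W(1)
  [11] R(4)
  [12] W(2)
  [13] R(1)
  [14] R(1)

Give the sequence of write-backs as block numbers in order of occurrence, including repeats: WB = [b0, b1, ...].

0: W B5 → L1 miss [D]
1: R B3 → L1 miss wb→B5 [-]
2: R B3 → L1 hit [-]
3: W B3 → L1 hit [D]
4: R B1 → L1 miss wb→B3 [-]
5: W B1 → L1 hit [D]
6: W B1 → L1 hit [D]
7: W B1 → L1 hit [D]
8: R B1 → L1 hit [D]
9: R B1 → L1 hit [D]
10: W B1 → L1 hit [D]
11: R B4 → L0 miss [-]
12: W B2 → L0 miss [D]
13: R B1 → L1 hit [D]
14: R B1 → L1 hit [D]

WB = [5, 3]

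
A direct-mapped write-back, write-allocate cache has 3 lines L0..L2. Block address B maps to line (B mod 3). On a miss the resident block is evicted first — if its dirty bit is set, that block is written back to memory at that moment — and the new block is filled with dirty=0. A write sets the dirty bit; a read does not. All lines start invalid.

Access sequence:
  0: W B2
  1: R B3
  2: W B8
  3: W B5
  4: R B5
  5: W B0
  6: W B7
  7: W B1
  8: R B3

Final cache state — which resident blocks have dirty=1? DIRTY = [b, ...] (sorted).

  0 | W B2 → L2 miss [D]
  1 | R B3 → L0 miss [-]
  2 | W B8 → L2 miss wb→B2 [D]
  3 | W B5 → L2 miss wb→B8 [D]
  4 | R B5 → L2 hit [D]
  5 | W B0 → L0 miss [D]
  6 | W B7 → L1 miss [D]
  7 | W B1 → L1 miss wb→B7 [D]
  8 | R B3 → L0 miss wb→B0 [-]

DIRTY = [1, 5]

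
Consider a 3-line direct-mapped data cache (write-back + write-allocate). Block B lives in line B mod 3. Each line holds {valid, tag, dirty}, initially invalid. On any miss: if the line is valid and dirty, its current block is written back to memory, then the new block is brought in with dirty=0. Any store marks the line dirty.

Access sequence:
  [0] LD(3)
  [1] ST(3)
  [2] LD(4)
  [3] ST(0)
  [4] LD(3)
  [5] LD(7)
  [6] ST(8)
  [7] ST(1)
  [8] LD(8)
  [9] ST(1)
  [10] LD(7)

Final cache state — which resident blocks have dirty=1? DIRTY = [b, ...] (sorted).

0: R B3 -> L0 miss  d=-]
1: W B3 -> L0 hit  d=D]
2: R B4 -> L1 miss  d=-]
3: W B0 -> L0 miss wb->B3  d=D]
4: R B3 -> L0 miss wb->B0  d=-]
5: R B7 -> L1 miss  d=-]
6: W B8 -> L2 miss  d=D]
7: W B1 -> L1 miss  d=D]
8: R B8 -> L2 hit  d=D]
9: W B1 -> L1 hit  d=D]
10: R B7 -> L1 miss wb->B1  d=-]

DIRTY = [8]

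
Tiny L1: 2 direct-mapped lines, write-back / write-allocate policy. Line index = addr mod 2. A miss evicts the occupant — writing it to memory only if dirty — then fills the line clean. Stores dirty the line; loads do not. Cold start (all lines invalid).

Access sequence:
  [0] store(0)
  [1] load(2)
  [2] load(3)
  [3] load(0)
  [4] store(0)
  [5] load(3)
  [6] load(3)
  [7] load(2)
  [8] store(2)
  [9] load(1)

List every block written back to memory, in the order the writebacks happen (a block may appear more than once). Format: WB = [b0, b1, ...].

0: W B0 -> L0 miss  d=D]
1: R B2 -> L0 miss wb->B0  d=-]
2: R B3 -> L1 miss  d=-]
3: R B0 -> L0 miss  d=-]
4: W B0 -> L0 hit  d=D]
5: R B3 -> L1 hit  d=-]
6: R B3 -> L1 hit  d=-]
7: R B2 -> L0 miss wb->B0  d=-]
8: W B2 -> L0 hit  d=D]
9: R B1 -> L1 miss  d=-]

WB = [0, 0]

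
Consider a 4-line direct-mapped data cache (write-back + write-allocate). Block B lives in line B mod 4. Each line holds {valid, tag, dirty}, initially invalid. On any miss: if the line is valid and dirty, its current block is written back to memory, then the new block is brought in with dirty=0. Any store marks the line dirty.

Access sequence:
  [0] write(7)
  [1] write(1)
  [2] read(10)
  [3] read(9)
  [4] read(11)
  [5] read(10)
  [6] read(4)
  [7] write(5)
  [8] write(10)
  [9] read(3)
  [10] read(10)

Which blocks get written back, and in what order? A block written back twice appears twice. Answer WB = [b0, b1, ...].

0: W B7 → L3 miss [D]
1: W B1 → L1 miss [D]
2: R B10 → L2 miss [-]
3: R B9 → L1 miss wb→B1 [-]
4: R B11 → L3 miss wb→B7 [-]
5: R B10 → L2 hit [-]
6: R B4 → L0 miss [-]
7: W B5 → L1 miss [D]
8: W B10 → L2 hit [D]
9: R B3 → L3 miss [-]
10: R B10 → L2 hit [D]

WB = [1, 7]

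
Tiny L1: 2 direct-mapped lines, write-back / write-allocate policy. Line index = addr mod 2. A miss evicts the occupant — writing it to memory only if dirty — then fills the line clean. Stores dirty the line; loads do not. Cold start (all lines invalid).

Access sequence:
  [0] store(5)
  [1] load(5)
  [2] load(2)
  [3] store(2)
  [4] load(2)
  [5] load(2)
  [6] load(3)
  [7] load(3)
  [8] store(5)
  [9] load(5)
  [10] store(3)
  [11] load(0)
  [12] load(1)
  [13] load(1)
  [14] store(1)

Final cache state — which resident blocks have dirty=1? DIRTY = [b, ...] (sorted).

DIRTY = [1]

0: W B5 → L1 miss [D]
1: R B5 → L1 hit [D]
2: R B2 → L0 miss [-]
3: W B2 → L0 hit [D]
4: R B2 → L0 hit [D]
5: R B2 → L0 hit [D]
6: R B3 → L1 miss wb→B5 [-]
7: R B3 → L1 hit [-]
8: W B5 → L1 miss [D]
9: R B5 → L1 hit [D]
10: W B3 → L1 miss wb→B5 [D]
11: R B0 → L0 miss wb→B2 [-]
12: R B1 → L1 miss wb→B3 [-]
13: R B1 → L1 hit [-]
14: W B1 → L1 hit [D]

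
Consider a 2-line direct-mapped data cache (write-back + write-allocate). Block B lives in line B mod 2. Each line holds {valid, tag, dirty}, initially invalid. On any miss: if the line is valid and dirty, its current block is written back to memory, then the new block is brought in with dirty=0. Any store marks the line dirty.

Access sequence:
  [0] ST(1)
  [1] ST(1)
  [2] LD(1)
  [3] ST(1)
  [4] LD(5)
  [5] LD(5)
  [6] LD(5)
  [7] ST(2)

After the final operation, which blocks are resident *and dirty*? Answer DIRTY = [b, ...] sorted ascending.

DIRTY = [2]

  0 | W B1 → L1 miss [D]
  1 | W B1 → L1 hit [D]
  2 | R B1 → L1 hit [D]
  3 | W B1 → L1 hit [D]
  4 | R B5 → L1 miss wb→B1 [-]
  5 | R B5 → L1 hit [-]
  6 | R B5 → L1 hit [-]
  7 | W B2 → L0 miss [D]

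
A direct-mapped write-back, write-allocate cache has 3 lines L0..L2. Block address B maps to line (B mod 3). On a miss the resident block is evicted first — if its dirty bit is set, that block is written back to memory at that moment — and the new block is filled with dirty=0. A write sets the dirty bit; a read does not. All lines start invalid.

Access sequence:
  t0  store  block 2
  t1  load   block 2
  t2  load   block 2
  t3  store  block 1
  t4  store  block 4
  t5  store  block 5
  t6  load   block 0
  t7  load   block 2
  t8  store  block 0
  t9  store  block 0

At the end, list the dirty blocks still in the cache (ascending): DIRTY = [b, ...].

DIRTY = [0, 4]

  0 | W B2 → L2 miss [D]
  1 | R B2 → L2 hit [D]
  2 | R B2 → L2 hit [D]
  3 | W B1 → L1 miss [D]
  4 | W B4 → L1 miss wb→B1 [D]
  5 | W B5 → L2 miss wb→B2 [D]
  6 | R B0 → L0 miss [-]
  7 | R B2 → L2 miss wb→B5 [-]
  8 | W B0 → L0 hit [D]
  9 | W B0 → L0 hit [D]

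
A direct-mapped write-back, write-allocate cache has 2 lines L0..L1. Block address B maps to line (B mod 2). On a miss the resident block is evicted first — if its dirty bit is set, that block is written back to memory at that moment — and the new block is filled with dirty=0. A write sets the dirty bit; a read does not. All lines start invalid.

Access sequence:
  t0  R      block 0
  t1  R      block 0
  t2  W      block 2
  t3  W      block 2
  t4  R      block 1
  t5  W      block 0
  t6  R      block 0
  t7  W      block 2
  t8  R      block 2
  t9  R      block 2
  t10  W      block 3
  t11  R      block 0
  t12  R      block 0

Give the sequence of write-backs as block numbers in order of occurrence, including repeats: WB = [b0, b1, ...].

WB = [2, 0, 2]

0: R B0 -> L0 miss  d=-]
1: R B0 -> L0 hit  d=-]
2: W B2 -> L0 miss  d=D]
3: W B2 -> L0 hit  d=D]
4: R B1 -> L1 miss  d=-]
5: W B0 -> L0 miss wb->B2  d=D]
6: R B0 -> L0 hit  d=D]
7: W B2 -> L0 miss wb->B0  d=D]
8: R B2 -> L0 hit  d=D]
9: R B2 -> L0 hit  d=D]
10: W B3 -> L1 miss  d=D]
11: R B0 -> L0 miss wb->B2  d=-]
12: R B0 -> L0 hit  d=-]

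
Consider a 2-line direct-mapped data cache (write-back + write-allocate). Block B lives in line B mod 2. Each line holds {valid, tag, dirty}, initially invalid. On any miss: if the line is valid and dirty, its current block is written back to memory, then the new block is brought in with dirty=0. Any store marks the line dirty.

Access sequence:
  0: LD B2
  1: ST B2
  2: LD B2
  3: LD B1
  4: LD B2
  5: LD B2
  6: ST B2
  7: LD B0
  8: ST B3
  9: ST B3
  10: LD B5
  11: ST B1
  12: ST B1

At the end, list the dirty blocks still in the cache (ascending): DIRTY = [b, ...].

0: R B2 → L0 miss [-]
1: W B2 → L0 hit [D]
2: R B2 → L0 hit [D]
3: R B1 → L1 miss [-]
4: R B2 → L0 hit [D]
5: R B2 → L0 hit [D]
6: W B2 → L0 hit [D]
7: R B0 → L0 miss wb→B2 [-]
8: W B3 → L1 miss [D]
9: W B3 → L1 hit [D]
10: R B5 → L1 miss wb→B3 [-]
11: W B1 → L1 miss [D]
12: W B1 → L1 hit [D]

DIRTY = [1]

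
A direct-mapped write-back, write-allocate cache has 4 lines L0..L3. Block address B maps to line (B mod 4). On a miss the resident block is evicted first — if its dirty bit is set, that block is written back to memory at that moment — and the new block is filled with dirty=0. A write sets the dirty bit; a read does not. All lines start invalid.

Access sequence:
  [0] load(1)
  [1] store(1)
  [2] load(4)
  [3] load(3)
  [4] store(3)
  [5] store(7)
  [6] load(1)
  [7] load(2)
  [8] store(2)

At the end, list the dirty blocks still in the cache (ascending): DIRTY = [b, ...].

DIRTY = [1, 2, 7]

0: R B1 → L1 miss [-]
1: W B1 → L1 hit [D]
2: R B4 → L0 miss [-]
3: R B3 → L3 miss [-]
4: W B3 → L3 hit [D]
5: W B7 → L3 miss wb→B3 [D]
6: R B1 → L1 hit [D]
7: R B2 → L2 miss [-]
8: W B2 → L2 hit [D]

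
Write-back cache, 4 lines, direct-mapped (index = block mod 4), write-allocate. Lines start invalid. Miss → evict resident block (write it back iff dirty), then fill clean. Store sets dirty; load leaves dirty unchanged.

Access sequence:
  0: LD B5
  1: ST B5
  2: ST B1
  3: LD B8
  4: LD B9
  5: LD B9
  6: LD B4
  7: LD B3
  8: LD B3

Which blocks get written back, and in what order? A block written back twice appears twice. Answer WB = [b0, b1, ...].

  0 | R B5 → L1 miss [-]
  1 | W B5 → L1 hit [D]
  2 | W B1 → L1 miss wb→B5 [D]
  3 | R B8 → L0 miss [-]
  4 | R B9 → L1 miss wb→B1 [-]
  5 | R B9 → L1 hit [-]
  6 | R B4 → L0 miss [-]
  7 | R B3 → L3 miss [-]
  8 | R B3 → L3 hit [-]

WB = [5, 1]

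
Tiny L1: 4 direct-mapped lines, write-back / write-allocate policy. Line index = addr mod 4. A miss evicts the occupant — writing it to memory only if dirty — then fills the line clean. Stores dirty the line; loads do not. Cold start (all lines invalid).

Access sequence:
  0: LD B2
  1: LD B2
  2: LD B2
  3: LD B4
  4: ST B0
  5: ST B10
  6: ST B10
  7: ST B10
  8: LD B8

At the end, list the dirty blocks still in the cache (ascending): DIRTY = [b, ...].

DIRTY = [10]

0: R B2 -> L2 miss  d=-]
1: R B2 -> L2 hit  d=-]
2: R B2 -> L2 hit  d=-]
3: R B4 -> L0 miss  d=-]
4: W B0 -> L0 miss  d=D]
5: W B10 -> L2 miss  d=D]
6: W B10 -> L2 hit  d=D]
7: W B10 -> L2 hit  d=D]
8: R B8 -> L0 miss wb->B0  d=-]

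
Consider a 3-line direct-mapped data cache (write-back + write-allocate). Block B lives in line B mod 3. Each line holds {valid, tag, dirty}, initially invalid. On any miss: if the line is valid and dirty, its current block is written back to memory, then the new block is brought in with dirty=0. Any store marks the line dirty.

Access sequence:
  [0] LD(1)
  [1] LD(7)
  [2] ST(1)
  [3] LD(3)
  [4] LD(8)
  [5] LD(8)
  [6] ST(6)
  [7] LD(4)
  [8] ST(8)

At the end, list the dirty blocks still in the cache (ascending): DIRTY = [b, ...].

  0 | R B1 → L1 miss [-]
  1 | R B7 → L1 miss [-]
  2 | W B1 → L1 miss [D]
  3 | R B3 → L0 miss [-]
  4 | R B8 → L2 miss [-]
  5 | R B8 → L2 hit [-]
  6 | W B6 → L0 miss [D]
  7 | R B4 → L1 miss wb→B1 [-]
  8 | W B8 → L2 hit [D]

DIRTY = [6, 8]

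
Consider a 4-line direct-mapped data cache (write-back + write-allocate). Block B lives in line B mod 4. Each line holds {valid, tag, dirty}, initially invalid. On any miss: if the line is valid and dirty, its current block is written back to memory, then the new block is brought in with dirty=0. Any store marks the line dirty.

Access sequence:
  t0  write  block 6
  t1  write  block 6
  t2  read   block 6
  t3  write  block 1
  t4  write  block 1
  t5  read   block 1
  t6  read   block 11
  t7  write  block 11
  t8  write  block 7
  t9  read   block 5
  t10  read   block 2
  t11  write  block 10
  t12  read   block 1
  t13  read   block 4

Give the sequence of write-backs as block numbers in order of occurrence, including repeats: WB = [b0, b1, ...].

  0 | W B6 → L2 miss [D]
  1 | W B6 → L2 hit [D]
  2 | R B6 → L2 hit [D]
  3 | W B1 → L1 miss [D]
  4 | W B1 → L1 hit [D]
  5 | R B1 → L1 hit [D]
  6 | R B11 → L3 miss [-]
  7 | W B11 → L3 hit [D]
  8 | W B7 → L3 miss wb→B11 [D]
  9 | R B5 → L1 miss wb→B1 [-]
  10 | R B2 → L2 miss wb→B6 [-]
  11 | W B10 → L2 miss [D]
  12 | R B1 → L1 miss [-]
  13 | R B4 → L0 miss [-]

WB = [11, 1, 6]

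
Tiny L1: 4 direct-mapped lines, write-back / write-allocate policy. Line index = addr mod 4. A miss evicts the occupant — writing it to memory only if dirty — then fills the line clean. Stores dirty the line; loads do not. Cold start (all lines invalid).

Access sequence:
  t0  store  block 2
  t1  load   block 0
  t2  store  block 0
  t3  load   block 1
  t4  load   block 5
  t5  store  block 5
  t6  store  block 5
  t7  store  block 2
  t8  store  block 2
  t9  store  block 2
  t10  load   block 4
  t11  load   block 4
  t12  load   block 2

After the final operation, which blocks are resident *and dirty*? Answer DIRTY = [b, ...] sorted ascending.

0: W B2 → L2 miss [D]
1: R B0 → L0 miss [-]
2: W B0 → L0 hit [D]
3: R B1 → L1 miss [-]
4: R B5 → L1 miss [-]
5: W B5 → L1 hit [D]
6: W B5 → L1 hit [D]
7: W B2 → L2 hit [D]
8: W B2 → L2 hit [D]
9: W B2 → L2 hit [D]
10: R B4 → L0 miss wb→B0 [-]
11: R B4 → L0 hit [-]
12: R B2 → L2 hit [D]

DIRTY = [2, 5]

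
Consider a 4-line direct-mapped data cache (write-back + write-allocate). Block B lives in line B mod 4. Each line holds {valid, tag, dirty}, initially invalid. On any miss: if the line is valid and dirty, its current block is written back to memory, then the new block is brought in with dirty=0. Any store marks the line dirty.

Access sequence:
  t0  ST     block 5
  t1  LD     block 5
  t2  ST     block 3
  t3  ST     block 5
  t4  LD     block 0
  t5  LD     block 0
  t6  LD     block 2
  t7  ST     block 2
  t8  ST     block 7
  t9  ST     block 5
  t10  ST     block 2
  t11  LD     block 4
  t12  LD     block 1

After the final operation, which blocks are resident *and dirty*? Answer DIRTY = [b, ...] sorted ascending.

0: W B5 -> L1 miss  d=D]
1: R B5 -> L1 hit  d=D]
2: W B3 -> L3 miss  d=D]
3: W B5 -> L1 hit  d=D]
4: R B0 -> L0 miss  d=-]
5: R B0 -> L0 hit  d=-]
6: R B2 -> L2 miss  d=-]
7: W B2 -> L2 hit  d=D]
8: W B7 -> L3 miss wb->B3  d=D]
9: W B5 -> L1 hit  d=D]
10: W B2 -> L2 hit  d=D]
11: R B4 -> L0 miss  d=-]
12: R B1 -> L1 miss wb->B5  d=-]

DIRTY = [2, 7]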